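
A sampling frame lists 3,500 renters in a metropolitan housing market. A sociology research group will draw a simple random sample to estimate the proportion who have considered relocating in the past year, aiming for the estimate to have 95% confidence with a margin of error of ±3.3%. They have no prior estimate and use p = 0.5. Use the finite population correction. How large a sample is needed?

For 95% confidence, z = 1.96.
Unadjusted: n₀ = 1.96² × 0.50 × 0.50 / 0.033² ≈ 881.91, so n₀ = 882.
Finite population correction with N = 3,500: n = n₀ / (1 + (n₀−1)/N) = 882 / (1 + 881/3500) = 882 / 1.2517 ≈ 704.63.
Rounding up, n = 705.

705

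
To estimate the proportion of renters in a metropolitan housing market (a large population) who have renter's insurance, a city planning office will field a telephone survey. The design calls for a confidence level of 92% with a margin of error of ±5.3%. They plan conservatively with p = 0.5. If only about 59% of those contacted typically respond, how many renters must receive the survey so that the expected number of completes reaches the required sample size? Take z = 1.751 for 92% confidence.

Completed interviews needed: n₀ = 1.751² × 0.2500 / 0.053² ≈ 272.87 → 273.
At a 59% response rate, contacts needed = 273 / 0.59 ≈ 462.71 → 463.

463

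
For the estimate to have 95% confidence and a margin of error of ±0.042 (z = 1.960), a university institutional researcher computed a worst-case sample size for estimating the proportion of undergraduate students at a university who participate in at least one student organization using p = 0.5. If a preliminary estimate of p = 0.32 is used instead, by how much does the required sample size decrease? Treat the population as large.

Conservative (p = 0.5): n = 1.960² × 0.25 / 0.042² ≈ 544.44 → 545.
Using p = 0.32: p(1−p) = 0.2176, so n = 1.960² × 0.2176 / 0.042² ≈ 473.88 → 474.
Reduction: 545 − 474 = 71.

71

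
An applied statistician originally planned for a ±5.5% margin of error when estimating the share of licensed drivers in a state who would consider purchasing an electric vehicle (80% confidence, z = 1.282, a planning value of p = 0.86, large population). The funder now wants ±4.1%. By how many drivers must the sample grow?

At ±5.5%: n = 1.282² × 0.1204 / 0.055² ≈ 65.41 → 66.
At ±4.1%: n = 1.282² × 0.1204 / 0.041² ≈ 117.72 → 118.
Additional respondents: 118 − 66 = 52.

52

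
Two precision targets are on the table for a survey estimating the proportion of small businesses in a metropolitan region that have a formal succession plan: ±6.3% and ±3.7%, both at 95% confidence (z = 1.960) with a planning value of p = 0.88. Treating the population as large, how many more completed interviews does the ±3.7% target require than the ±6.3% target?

At ±6.3%: n = 1.960² × 0.1056 / 0.063² ≈ 102.21 → 103.
At ±3.7%: n = 1.960² × 0.1056 / 0.037² ≈ 296.33 → 297.
Additional respondents: 297 − 103 = 194.

194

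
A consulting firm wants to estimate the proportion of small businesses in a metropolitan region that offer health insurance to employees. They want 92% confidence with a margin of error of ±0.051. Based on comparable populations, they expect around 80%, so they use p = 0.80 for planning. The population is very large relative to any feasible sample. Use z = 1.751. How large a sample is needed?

189

With p = 0.80, p(1−p) = 0.1600.
n = z²·p(1−p)/E² = 1.751² × 0.1600 / 0.051² = 3.0660 × 0.1600 / 0.002601 ≈ 188.60.
Rounding up gives n = 189.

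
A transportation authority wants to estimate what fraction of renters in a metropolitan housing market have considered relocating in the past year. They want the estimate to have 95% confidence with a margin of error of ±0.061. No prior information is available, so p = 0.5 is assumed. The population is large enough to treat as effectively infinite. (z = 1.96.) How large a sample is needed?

259

With p = 0.5, p(1−p) = 0.25.
n = z²·p(1−p)/E² = 1.96² × 0.2500 / 0.061² = 3.8416 × 0.2500 / 0.003721 ≈ 258.10.
Rounding up gives n = 259.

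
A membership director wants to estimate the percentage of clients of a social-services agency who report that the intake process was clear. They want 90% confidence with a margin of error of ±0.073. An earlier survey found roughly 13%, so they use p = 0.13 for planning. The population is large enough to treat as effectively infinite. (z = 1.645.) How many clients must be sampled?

58

With p = 0.13, p(1−p) = 0.1131.
n = z²·p(1−p)/E² = 1.645² × 0.1131 / 0.073² = 2.7060 × 0.1131 / 0.005329 ≈ 57.43.
Rounding up gives n = 58.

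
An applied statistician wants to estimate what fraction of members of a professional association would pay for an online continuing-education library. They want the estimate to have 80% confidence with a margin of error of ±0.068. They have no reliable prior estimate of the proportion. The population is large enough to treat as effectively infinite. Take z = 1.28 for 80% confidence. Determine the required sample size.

With no prior estimate, use p = 0.5, giving p(1−p) = 0.25.
n = z²·p(1−p)/E² = 1.28² × 0.2500 / 0.068² = 1.6384 × 0.2500 / 0.004624 ≈ 88.58.
Rounding up gives n = 89.

89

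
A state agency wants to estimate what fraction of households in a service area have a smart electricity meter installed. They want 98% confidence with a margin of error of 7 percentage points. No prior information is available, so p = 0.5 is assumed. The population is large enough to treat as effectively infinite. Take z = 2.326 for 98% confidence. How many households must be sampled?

277

With p = 0.5, p(1−p) = 0.25.
n = z²·p(1−p)/E² = 2.326² × 0.2500 / 0.070² = 5.4103 × 0.2500 / 0.004900 ≈ 276.03.
Rounding up gives n = 277.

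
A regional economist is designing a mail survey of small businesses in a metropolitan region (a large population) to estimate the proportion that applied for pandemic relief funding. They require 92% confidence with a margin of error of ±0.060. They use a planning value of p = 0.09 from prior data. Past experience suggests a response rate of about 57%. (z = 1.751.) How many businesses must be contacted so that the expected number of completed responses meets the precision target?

123

Completed interviews needed: n₀ = 1.751² × 0.0819 / 0.060² ≈ 69.75 → 70.
At a 57% response rate, contacts needed = 70 / 0.57 ≈ 122.81 → 123.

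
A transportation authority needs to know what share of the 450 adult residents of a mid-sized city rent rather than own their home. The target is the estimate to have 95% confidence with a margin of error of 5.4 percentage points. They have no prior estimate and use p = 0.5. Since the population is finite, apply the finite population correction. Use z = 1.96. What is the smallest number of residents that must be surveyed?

191

Unadjusted: n₀ = 1.96² × 0.50 × 0.50 / 0.054² ≈ 329.36, so n₀ = 330.
Finite population correction with N = 450: n = n₀ / (1 + (n₀−1)/N) = 330 / (1 + 329/450) = 330 / 1.7311 ≈ 190.63.
Rounding up, n = 191.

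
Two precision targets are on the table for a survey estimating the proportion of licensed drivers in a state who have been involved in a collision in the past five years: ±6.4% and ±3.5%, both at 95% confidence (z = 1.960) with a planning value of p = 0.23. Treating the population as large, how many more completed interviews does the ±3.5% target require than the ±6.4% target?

389

At ±6.4%: n = 1.960² × 0.1771 / 0.064² ≈ 166.10 → 167.
At ±3.5%: n = 1.960² × 0.1771 / 0.035² ≈ 555.39 → 556.
Additional respondents: 556 − 167 = 389.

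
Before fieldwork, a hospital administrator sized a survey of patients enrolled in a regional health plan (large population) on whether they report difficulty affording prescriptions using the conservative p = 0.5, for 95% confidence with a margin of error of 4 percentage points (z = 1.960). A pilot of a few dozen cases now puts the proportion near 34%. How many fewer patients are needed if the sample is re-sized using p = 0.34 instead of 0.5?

Conservative (p = 0.5): n = 1.960² × 0.25 / 0.040² ≈ 600.25 → 601.
Using p = 0.34: p(1−p) = 0.2244, so n = 1.960² × 0.2244 / 0.040² ≈ 538.78 → 539.
Reduction: 601 − 539 = 62.

62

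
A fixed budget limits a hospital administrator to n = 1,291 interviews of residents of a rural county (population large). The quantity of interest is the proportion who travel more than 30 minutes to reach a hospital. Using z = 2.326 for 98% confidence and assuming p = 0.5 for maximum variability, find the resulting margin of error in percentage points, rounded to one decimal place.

SE(p̂) = √[p(1−p)/n] = √[0.2500/1291] = 0.01392.
E = z × SE = 2.326 × 0.01392 = 0.03237, or 3.2 percentage points.

3.2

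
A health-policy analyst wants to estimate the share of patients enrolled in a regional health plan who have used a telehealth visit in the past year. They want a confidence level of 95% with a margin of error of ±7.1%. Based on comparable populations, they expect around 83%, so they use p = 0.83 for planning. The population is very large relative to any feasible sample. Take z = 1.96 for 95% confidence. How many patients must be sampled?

108

With p = 0.83, p(1−p) = 0.1411.
n = z²·p(1−p)/E² = 1.96² × 0.1411 / 0.071² = 3.8416 × 0.1411 / 0.005041 ≈ 107.53.
Rounding up gives n = 108.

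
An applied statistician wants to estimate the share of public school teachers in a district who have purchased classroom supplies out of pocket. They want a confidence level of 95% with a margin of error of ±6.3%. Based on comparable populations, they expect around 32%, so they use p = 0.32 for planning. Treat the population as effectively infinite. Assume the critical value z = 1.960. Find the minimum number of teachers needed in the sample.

211

With p = 0.32, p(1−p) = 0.2176.
n = z²·p(1−p)/E² = 1.960² × 0.2176 / 0.063² = 3.8416 × 0.2176 / 0.003969 ≈ 210.62.
Rounding up gives n = 211.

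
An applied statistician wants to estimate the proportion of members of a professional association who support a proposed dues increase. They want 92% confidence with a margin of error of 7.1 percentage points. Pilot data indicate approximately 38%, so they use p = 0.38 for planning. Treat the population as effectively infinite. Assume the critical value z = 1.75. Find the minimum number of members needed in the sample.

With p = 0.38, p(1−p) = 0.2356.
n = z²·p(1−p)/E² = 1.75² × 0.2356 / 0.071² = 3.0625 × 0.2356 / 0.005041 ≈ 143.13.
Rounding up gives n = 144.

144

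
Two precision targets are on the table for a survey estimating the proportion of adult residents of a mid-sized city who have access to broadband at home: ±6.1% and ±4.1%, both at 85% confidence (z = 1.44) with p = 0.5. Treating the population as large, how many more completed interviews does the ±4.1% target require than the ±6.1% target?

At ±6.1%: n = 1.44² × 0.2500 / 0.061² ≈ 139.32 → 140.
At ±4.1%: n = 1.44² × 0.2500 / 0.041² ≈ 308.39 → 309.
Additional respondents: 309 − 140 = 169.

169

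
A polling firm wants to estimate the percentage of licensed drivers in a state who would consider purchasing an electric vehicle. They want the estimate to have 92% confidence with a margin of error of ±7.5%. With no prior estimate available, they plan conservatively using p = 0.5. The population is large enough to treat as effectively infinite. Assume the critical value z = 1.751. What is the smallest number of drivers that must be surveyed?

137

With p = 0.5, p(1−p) = 0.25.
n = z²·p(1−p)/E² = 1.751² × 0.2500 / 0.075² = 3.0660 × 0.2500 / 0.005625 ≈ 136.27.
Rounding up gives n = 137.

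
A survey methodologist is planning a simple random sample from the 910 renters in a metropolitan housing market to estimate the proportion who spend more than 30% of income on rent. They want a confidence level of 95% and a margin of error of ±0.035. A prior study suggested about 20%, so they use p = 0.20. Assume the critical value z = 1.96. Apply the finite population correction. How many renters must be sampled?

Unadjusted: n₀ = 1.96² × 0.20 × 0.80 / 0.035² ≈ 501.76, so n₀ = 502.
Finite population correction with N = 910: n = n₀ / (1 + (n₀−1)/N) = 502 / (1 + 501/910) = 502 / 1.5505 ≈ 323.76.
Rounding up, n = 324.

324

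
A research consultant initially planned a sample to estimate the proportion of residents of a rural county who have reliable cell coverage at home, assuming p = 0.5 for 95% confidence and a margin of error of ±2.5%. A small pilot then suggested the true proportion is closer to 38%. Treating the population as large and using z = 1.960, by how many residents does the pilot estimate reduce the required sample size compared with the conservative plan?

88

Conservative (p = 0.5): n = 1.960² × 0.25 / 0.025² ≈ 1536.64 → 1537.
Using p = 0.38: p(1−p) = 0.2356, so n = 1.960² × 0.2356 / 0.025² ≈ 1448.13 → 1449.
Reduction: 1537 − 1449 = 88.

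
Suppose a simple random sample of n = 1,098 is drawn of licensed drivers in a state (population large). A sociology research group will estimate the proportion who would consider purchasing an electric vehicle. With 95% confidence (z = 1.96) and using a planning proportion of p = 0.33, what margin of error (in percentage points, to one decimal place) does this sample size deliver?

SE(p̂) = √[p(1−p)/n] = √[0.2211/1098] = 0.01419.
E = z × SE = 1.96 × 0.01419 = 0.02781, or 2.8 percentage points.

2.8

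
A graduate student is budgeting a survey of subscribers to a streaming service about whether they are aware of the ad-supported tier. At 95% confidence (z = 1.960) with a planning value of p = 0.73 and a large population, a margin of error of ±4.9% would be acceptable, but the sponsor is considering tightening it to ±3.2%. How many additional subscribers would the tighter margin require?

424

At ±4.9%: n = 1.960² × 0.1971 / 0.049² ≈ 315.36 → 316.
At ±3.2%: n = 1.960² × 0.1971 / 0.032² ≈ 739.43 → 740.
Additional respondents: 740 − 316 = 424.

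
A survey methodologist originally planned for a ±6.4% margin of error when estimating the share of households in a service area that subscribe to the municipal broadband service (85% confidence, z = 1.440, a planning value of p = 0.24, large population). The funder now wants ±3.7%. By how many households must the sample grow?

184

At ±6.4%: n = 1.440² × 0.1824 / 0.064² ≈ 92.34 → 93.
At ±3.7%: n = 1.440² × 0.1824 / 0.037² ≈ 276.28 → 277.
Additional respondents: 277 − 93 = 184.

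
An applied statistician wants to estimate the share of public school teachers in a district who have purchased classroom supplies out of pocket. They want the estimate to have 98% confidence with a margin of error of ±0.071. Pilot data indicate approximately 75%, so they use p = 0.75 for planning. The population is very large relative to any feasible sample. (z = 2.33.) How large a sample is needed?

202

With p = 0.75, p(1−p) = 0.1875.
n = z²·p(1−p)/E² = 2.33² × 0.1875 / 0.071² = 5.4289 × 0.1875 / 0.005041 ≈ 201.93.
Rounding up gives n = 202.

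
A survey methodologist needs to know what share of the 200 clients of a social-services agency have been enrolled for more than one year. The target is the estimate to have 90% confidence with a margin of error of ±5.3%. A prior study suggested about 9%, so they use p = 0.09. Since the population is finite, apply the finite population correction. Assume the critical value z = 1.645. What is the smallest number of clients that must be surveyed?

57

Unadjusted: n₀ = 1.645² × 0.09 × 0.91 / 0.053² ≈ 78.90, so n₀ = 79.
Finite population correction with N = 200: n = n₀ / (1 + (n₀−1)/N) = 79 / (1 + 78/200) = 79 / 1.3900 ≈ 56.83.
Rounding up, n = 57.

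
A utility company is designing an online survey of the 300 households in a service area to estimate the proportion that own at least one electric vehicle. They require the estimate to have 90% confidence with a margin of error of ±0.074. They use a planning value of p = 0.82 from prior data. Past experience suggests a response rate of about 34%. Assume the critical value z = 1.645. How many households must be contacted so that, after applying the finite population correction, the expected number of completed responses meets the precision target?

Completed interviews needed (unadjusted): n₀ = 1.645² × 0.1476 / 0.074² ≈ 72.94 → 73.
FPC for N = 300: n = 73 / (1 + 72/300) = 73 / 1.2400 ≈ 58.87 → 59.
At a 34% response rate, contacts needed = 59 / 0.34 ≈ 173.53 → 174.

174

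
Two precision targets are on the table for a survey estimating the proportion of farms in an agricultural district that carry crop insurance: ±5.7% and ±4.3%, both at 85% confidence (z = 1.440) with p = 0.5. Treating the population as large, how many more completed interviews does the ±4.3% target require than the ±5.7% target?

At ±5.7%: n = 1.440² × 0.2500 / 0.057² ≈ 159.56 → 160.
At ±4.3%: n = 1.440² × 0.2500 / 0.043² ≈ 280.37 → 281.
Additional respondents: 281 − 160 = 121.

121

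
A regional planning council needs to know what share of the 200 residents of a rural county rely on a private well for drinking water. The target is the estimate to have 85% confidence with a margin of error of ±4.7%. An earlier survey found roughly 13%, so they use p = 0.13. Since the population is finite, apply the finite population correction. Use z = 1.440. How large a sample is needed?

Unadjusted: n₀ = 1.440² × 0.13 × 0.87 / 0.047² ≈ 106.17, so n₀ = 107.
Finite population correction with N = 200: n = n₀ / (1 + (n₀−1)/N) = 107 / (1 + 106/200) = 107 / 1.5300 ≈ 69.93.
Rounding up, n = 70.

70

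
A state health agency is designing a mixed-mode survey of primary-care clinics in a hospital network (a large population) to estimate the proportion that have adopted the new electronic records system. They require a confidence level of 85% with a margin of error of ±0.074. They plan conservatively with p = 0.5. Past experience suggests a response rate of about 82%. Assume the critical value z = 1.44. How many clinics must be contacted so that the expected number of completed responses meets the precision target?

Completed interviews needed: n₀ = 1.44² × 0.2500 / 0.074² ≈ 94.67 → 95.
At an 82% response rate, contacts needed = 95 / 0.82 ≈ 115.85 → 116.

116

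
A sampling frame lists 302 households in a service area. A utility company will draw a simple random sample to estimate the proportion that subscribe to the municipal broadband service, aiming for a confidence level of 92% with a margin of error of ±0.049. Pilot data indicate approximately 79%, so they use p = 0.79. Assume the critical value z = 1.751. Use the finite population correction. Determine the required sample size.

125

Unadjusted: n₀ = 1.751² × 0.79 × 0.21 / 0.049² ≈ 211.85, so n₀ = 212.
Finite population correction with N = 302: n = n₀ / (1 + (n₀−1)/N) = 212 / (1 + 211/302) = 212 / 1.6987 ≈ 124.80.
Rounding up, n = 125.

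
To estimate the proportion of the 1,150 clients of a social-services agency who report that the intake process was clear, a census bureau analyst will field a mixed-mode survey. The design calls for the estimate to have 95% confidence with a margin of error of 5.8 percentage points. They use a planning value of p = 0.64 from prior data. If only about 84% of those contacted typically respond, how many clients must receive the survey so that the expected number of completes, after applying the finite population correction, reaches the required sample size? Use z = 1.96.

256

Completed interviews needed (unadjusted): n₀ = 1.96² × 0.2304 / 0.058² ≈ 263.11 → 264.
FPC for N = 1,150: n = 264 / (1 + 263/1150) = 264 / 1.2287 ≈ 214.86 → 215.
At an 84% response rate, contacts needed = 215 / 0.84 ≈ 255.95 → 256.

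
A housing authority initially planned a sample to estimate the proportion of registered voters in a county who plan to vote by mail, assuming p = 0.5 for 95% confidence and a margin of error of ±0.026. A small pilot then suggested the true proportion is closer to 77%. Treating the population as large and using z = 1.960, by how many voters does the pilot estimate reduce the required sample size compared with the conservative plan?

414

Conservative (p = 0.5): n = 1.960² × 0.25 / 0.026² ≈ 1420.71 → 1421.
Using p = 0.77: p(1−p) = 0.1771, so n = 1.960² × 0.1771 / 0.026² ≈ 1006.43 → 1007.
Reduction: 1421 − 1007 = 414.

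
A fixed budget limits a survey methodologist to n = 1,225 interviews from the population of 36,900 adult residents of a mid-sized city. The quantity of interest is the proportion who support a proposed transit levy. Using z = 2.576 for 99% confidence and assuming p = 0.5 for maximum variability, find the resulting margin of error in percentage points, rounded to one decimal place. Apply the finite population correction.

3.6

Finite-population factor: (N−n)/(N−1) = (36900−1225)/(36900−1) = 0.9668.
SE(p̂) = √[p(1−p)/n · (N−n)/(N−1)] = √[0.2500/1225 × 0.9668] = 0.01405.
E = z × SE = 2.576 × 0.01405 = 0.03618 ≈ 3.6 percentage points.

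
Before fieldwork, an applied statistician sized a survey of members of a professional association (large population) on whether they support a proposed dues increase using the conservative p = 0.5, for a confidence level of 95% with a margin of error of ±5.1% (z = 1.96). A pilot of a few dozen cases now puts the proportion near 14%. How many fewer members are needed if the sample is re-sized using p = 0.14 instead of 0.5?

192

Conservative (p = 0.5): n = 1.96² × 0.25 / 0.051² ≈ 369.24 → 370.
Using p = 0.14: p(1−p) = 0.1204, so n = 1.96² × 0.1204 / 0.051² ≈ 177.83 → 178.
Reduction: 370 − 178 = 192.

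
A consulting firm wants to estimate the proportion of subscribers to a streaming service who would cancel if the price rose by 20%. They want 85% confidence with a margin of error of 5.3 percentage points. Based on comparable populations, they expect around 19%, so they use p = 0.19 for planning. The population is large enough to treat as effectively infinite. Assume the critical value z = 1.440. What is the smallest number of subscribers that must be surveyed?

With p = 0.19, p(1−p) = 0.1539.
n = z²·p(1−p)/E² = 1.440² × 0.1539 / 0.053² = 2.0736 × 0.1539 / 0.002809 ≈ 113.61.
Rounding up gives n = 114.

114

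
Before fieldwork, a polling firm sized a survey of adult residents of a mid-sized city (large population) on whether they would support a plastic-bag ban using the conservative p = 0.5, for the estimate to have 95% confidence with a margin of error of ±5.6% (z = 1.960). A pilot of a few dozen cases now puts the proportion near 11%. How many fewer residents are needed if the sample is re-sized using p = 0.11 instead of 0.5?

187

Conservative (p = 0.5): n = 1.960² × 0.25 / 0.056² ≈ 306.25 → 307.
Using p = 0.11: p(1−p) = 0.0979, so n = 1.960² × 0.0979 / 0.056² ≈ 119.93 → 120.
Reduction: 307 − 120 = 187.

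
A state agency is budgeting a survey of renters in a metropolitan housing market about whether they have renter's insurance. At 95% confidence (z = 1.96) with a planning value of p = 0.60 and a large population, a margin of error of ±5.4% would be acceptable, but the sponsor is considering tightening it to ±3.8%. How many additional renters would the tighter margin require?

322

At ±5.4%: n = 1.96² × 0.2400 / 0.054² ≈ 316.18 → 317.
At ±3.8%: n = 1.96² × 0.2400 / 0.038² ≈ 638.49 → 639.
Additional respondents: 639 − 317 = 322.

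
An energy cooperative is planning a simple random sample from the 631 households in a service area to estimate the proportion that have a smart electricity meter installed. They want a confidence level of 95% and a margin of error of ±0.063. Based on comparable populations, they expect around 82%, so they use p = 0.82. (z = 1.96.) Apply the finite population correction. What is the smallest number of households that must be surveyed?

117

Unadjusted: n₀ = 1.96² × 0.82 × 0.18 / 0.063² ≈ 142.86, so n₀ = 143.
Finite population correction with N = 631: n = n₀ / (1 + (n₀−1)/N) = 143 / (1 + 142/631) = 143 / 1.2250 ≈ 116.73.
Rounding up, n = 117.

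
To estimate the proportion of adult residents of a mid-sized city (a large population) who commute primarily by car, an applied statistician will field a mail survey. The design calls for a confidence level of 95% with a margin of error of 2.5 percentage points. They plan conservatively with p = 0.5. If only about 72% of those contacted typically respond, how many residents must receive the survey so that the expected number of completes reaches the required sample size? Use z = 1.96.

2135

Completed interviews needed: n₀ = 1.96² × 0.2500 / 0.025² ≈ 1536.64 → 1537.
At a 72% response rate, contacts needed = 1537 / 0.72 ≈ 2134.72 → 2135.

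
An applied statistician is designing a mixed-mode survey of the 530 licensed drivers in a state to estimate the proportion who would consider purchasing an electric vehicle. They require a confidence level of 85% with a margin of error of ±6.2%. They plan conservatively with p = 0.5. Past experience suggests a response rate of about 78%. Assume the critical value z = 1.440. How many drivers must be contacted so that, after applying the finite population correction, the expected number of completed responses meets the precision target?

Completed interviews needed (unadjusted): n₀ = 1.440² × 0.2500 / 0.062² ≈ 134.86 → 135.
FPC for N = 530: n = 135 / (1 + 134/530) = 135 / 1.2528 ≈ 107.76 → 108.
At a 78% response rate, contacts needed = 108 / 0.78 ≈ 138.46 → 139.

139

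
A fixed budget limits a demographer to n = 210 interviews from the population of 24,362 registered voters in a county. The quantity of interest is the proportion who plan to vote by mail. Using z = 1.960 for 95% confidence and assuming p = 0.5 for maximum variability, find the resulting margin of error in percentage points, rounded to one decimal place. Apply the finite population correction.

6.7

Finite-population factor: (N−n)/(N−1) = (24362−210)/(24362−1) = 0.9914.
SE(p̂) = √[p(1−p)/n · (N−n)/(N−1)] = √[0.2500/210 × 0.9914] = 0.03435.
E = z × SE = 1.960 × 0.03435 = 0.06734 ≈ 6.7 percentage points.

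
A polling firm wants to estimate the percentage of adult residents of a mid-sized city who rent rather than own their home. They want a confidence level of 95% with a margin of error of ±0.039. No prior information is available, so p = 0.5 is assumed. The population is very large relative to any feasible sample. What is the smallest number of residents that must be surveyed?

632

For 95% confidence, z = 1.96.
With p = 0.5, p(1−p) = 0.25.
n = z²·p(1−p)/E² = 1.96² × 0.2500 / 0.039² = 3.8416 × 0.2500 / 0.001521 ≈ 631.43.
Rounding up gives n = 632.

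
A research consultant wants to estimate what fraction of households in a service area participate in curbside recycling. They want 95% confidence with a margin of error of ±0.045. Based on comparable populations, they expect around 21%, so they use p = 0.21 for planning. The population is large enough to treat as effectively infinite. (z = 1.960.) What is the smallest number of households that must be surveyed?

315

With p = 0.21, p(1−p) = 0.1659.
n = z²·p(1−p)/E² = 1.960² × 0.1659 / 0.045² = 3.8416 × 0.1659 / 0.002025 ≈ 314.73.
Rounding up gives n = 315.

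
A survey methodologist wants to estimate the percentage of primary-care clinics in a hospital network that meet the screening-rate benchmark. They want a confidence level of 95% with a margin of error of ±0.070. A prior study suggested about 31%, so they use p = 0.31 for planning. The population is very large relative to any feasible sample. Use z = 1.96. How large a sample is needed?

168

With p = 0.31, p(1−p) = 0.2139.
n = z²·p(1−p)/E² = 1.96² × 0.2139 / 0.070² = 3.8416 × 0.2139 / 0.004900 ≈ 167.70.
Rounding up gives n = 168.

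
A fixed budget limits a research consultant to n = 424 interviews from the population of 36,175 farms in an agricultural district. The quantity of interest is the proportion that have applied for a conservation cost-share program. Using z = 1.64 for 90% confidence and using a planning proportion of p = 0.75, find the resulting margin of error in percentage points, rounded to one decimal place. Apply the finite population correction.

Finite-population factor: (N−n)/(N−1) = (36175−424)/(36175−1) = 0.9883.
SE(p̂) = √[p(1−p)/n · (N−n)/(N−1)] = √[0.1875/424 × 0.9883] = 0.02091.
E = z × SE = 1.64 × 0.02091 = 0.03429 ≈ 3.4 percentage points.

3.4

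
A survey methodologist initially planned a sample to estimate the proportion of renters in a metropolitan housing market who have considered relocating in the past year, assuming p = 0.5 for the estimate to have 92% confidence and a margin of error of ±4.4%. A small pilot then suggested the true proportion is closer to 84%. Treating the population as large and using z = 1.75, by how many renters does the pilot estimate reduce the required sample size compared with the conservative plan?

Conservative (p = 0.5): n = 1.75² × 0.25 / 0.044² ≈ 395.47 → 396.
Using p = 0.84: p(1−p) = 0.1344, so n = 1.75² × 0.1344 / 0.044² ≈ 212.60 → 213.
Reduction: 396 − 213 = 183.

183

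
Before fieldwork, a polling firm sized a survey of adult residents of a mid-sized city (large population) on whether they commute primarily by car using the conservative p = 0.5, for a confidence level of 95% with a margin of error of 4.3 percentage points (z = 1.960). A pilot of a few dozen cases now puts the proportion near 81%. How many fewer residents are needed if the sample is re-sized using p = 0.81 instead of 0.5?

200

Conservative (p = 0.5): n = 1.960² × 0.25 / 0.043² ≈ 519.42 → 520.
Using p = 0.81: p(1−p) = 0.1539, so n = 1.960² × 0.1539 / 0.043² ≈ 319.75 → 320.
Reduction: 520 − 320 = 200.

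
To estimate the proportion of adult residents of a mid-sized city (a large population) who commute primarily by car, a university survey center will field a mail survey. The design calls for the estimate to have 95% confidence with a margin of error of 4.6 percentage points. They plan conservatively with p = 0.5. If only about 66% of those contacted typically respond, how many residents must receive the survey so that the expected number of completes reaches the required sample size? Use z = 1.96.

688

Completed interviews needed: n₀ = 1.96² × 0.2500 / 0.046² ≈ 453.88 → 454.
At a 66% response rate, contacts needed = 454 / 0.66 ≈ 687.88 → 688.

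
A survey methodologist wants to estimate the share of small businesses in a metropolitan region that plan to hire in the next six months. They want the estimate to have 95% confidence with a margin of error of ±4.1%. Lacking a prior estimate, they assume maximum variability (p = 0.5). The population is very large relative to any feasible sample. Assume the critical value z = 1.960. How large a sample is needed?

572

With p = 0.5, p(1−p) = 0.25.
n = z²·p(1−p)/E² = 1.960² × 0.2500 / 0.041² = 3.8416 × 0.2500 / 0.001681 ≈ 571.33.
Rounding up gives n = 572.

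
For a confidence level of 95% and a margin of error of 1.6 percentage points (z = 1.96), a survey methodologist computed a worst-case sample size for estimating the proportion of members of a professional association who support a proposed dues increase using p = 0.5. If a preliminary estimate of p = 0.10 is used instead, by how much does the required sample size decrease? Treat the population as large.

2401

Conservative (p = 0.5): n = 1.96² × 0.25 / 0.016² ≈ 3751.56 → 3752.
Using p = 0.10: p(1−p) = 0.0900, so n = 1.96² × 0.0900 / 0.016² ≈ 1350.56 → 1351.
Reduction: 3752 − 1351 = 2401.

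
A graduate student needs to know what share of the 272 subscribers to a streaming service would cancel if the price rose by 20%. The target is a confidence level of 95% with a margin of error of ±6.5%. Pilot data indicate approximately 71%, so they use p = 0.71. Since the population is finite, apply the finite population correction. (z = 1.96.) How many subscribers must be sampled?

112

Unadjusted: n₀ = 1.96² × 0.71 × 0.29 / 0.065² ≈ 187.22, so n₀ = 188.
Finite population correction with N = 272: n = n₀ / (1 + (n₀−1)/N) = 188 / (1 + 187/272) = 188 / 1.6875 ≈ 111.41.
Rounding up, n = 112.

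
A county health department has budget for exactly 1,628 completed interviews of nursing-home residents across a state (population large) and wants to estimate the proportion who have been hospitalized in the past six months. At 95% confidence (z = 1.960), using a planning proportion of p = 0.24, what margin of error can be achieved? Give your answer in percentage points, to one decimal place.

2.1

SE(p̂) = √[p(1−p)/n] = √[0.1824/1628] = 0.01058.
E = z × SE = 1.960 × 0.01058 = 0.02075, or 2.1 percentage points.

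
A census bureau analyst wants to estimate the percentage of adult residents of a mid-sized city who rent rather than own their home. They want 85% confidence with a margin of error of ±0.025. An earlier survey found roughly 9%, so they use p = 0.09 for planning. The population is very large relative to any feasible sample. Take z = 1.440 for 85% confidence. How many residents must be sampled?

With p = 0.09, p(1−p) = 0.0819.
n = z²·p(1−p)/E² = 1.440² × 0.0819 / 0.025² = 2.0736 × 0.0819 / 0.000625 ≈ 271.72.
Rounding up gives n = 272.

272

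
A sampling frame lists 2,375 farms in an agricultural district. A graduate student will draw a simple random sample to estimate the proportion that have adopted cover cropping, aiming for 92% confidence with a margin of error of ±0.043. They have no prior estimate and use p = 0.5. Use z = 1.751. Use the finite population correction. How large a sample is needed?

354

Unadjusted: n₀ = 1.751² × 0.50 × 0.50 / 0.043² ≈ 414.55, so n₀ = 415.
Finite population correction with N = 2,375: n = n₀ / (1 + (n₀−1)/N) = 415 / (1 + 414/2375) = 415 / 1.1743 ≈ 353.40.
Rounding up, n = 354.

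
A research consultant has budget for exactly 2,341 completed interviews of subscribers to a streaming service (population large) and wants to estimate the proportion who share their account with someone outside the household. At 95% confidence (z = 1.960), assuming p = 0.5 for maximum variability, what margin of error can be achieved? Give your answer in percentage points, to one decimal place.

SE(p̂) = √[p(1−p)/n] = √[0.2500/2341] = 0.01033.
E = z × SE = 1.960 × 0.01033 = 0.02025, or 2.0 percentage points.

2.0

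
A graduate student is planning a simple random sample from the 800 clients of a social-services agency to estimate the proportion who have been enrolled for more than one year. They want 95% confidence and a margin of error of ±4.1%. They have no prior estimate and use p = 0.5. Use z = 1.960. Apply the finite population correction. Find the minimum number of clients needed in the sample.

334

Unadjusted: n₀ = 1.960² × 0.50 × 0.50 / 0.041² ≈ 571.33, so n₀ = 572.
Finite population correction with N = 800: n = n₀ / (1 + (n₀−1)/N) = 572 / (1 + 571/800) = 572 / 1.7138 ≈ 333.77.
Rounding up, n = 334.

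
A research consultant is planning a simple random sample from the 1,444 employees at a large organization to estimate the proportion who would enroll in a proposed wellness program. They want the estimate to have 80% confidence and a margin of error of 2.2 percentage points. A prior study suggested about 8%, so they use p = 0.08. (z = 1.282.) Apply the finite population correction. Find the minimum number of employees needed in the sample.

Unadjusted: n₀ = 1.282² × 0.08 × 0.92 / 0.022² ≈ 249.92, so n₀ = 250.
Finite population correction with N = 1,444: n = n₀ / (1 + (n₀−1)/N) = 250 / (1 + 249/1444) = 250 / 1.1724 ≈ 213.23.
Rounding up, n = 214.

214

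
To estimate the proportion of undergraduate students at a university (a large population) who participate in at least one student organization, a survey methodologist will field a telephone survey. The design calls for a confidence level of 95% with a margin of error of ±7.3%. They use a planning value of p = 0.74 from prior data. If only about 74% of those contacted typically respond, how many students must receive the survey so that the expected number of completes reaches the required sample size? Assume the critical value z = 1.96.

Completed interviews needed: n₀ = 1.96² × 0.1924 / 0.073² ≈ 138.70 → 139.
At a 74% response rate, contacts needed = 139 / 0.74 ≈ 187.84 → 188.

188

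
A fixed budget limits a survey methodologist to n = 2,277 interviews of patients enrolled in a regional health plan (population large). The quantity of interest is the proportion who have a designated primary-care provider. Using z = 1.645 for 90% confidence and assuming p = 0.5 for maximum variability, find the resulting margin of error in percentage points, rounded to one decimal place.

SE(p̂) = √[p(1−p)/n] = √[0.2500/2277] = 0.01048.
E = z × SE = 1.645 × 0.01048 = 0.01724, or 1.7 percentage points.

1.7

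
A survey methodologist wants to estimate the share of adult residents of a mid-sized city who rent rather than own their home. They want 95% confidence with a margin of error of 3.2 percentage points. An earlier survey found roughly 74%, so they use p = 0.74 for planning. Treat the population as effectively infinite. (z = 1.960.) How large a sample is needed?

722

With p = 0.74, p(1−p) = 0.1924.
n = z²·p(1−p)/E² = 1.960² × 0.1924 / 0.032² = 3.8416 × 0.1924 / 0.001024 ≈ 721.80.
Rounding up gives n = 722.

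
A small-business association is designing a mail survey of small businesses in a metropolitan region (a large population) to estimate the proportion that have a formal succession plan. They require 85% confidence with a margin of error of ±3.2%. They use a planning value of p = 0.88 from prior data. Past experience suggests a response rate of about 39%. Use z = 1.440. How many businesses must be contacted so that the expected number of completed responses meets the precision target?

549

Completed interviews needed: n₀ = 1.440² × 0.1056 / 0.032² ≈ 213.84 → 214.
At a 39% response rate, contacts needed = 214 / 0.39 ≈ 548.72 → 549.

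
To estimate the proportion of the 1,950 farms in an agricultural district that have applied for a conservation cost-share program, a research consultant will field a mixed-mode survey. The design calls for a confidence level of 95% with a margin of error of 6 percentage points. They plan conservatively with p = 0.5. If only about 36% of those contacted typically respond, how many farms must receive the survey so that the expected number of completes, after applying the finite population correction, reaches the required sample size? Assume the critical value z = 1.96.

Completed interviews needed (unadjusted): n₀ = 1.96² × 0.2500 / 0.060² ≈ 266.78 → 267.
FPC for N = 1,950: n = 267 / (1 + 266/1950) = 267 / 1.1364 ≈ 234.95 → 235.
At a 36% response rate, contacts needed = 235 / 0.36 ≈ 652.78 → 653.

653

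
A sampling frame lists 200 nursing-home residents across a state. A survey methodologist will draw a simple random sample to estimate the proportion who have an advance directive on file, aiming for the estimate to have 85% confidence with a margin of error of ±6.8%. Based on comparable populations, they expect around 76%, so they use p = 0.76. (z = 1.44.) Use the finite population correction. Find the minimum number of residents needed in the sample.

Unadjusted: n₀ = 1.44² × 0.76 × 0.24 / 0.068² ≈ 81.80, so n₀ = 82.
Finite population correction with N = 200: n = n₀ / (1 + (n₀−1)/N) = 82 / (1 + 81/200) = 82 / 1.4050 ≈ 58.36.
Rounding up, n = 59.

59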